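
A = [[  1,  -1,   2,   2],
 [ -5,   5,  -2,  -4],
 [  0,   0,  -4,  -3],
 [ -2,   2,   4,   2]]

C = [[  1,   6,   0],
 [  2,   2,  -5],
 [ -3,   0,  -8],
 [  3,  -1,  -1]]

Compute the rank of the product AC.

First compute AC:
[[ -1,   2, -13],
 [ -1, -16,  -5],
 [  3,   3,  35],
 [ -4, -10, -44]]
Now row reduce the product.
R2 ← R2 − R1: [0, -18, 8]
R3 ← R3 + (3)·R1: [0, 9, -4]
R4 ← R4 − (4)·R1: [0, -18, 8]
R3 ← R3 + (1/2)·R2: [0, 0, 0]
R4 ← R4 − R2: [0, 0, 0]
2 nonzero rows, so rank(AC) = 2.

2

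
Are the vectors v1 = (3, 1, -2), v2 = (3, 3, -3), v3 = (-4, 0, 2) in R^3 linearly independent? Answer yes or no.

no

Form the matrix with these vectors as rows and row reduce.
R2 ← R2 − R1: [0, 2, -1]
R3 ← R3 + (4/3)·R1: [0, 4/3, -2/3]
R3 ← R3 − (2/3)·R2: [0, 0, 0]
2 nonzero rows, so the 3 vectors span a space of dimension 2.
Since 2 < 3, the vectors are linearly dependent.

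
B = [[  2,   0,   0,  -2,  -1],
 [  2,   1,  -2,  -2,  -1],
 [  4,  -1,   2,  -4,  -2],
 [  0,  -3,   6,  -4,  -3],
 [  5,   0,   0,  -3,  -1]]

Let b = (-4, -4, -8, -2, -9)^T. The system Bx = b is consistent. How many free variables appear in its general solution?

Row reduce the augmented matrix [B | b].
R2 ← R2 − R1: [0, 1, -2, 0, 0, 0]
R3 ← R3 − (2)·R1: [0, -1, 2, 0, 0, 0]
R5 ← R5 − (5/2)·R1: [0, 0, 0, 2, 3/2, 1]
R3 ← R3 + R2: [0, 0, 0, 0, 0, 0]
R4 ← R4 + (3)·R2: [0, 0, 0, -4, -3, -2]
Swap R3 ↔ R4
R5 ← R5 + (1/2)·R3: [0, 0, 0, 0, 0, 0]
The echelon form has 3 nonzero rows, and every pivot lies in the first 5 columns, so rank(B) = rank([B|b]) = 3.
The system is consistent.
Free variables = (unknowns) − (rank) = 5 − 3 = 2.

2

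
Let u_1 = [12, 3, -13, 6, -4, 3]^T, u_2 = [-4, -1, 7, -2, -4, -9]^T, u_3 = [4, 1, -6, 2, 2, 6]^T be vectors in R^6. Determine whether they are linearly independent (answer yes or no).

Form the matrix with these vectors as rows and row reduce.
R2 ← R2 + (1/3)·R1: [0, 0, 8/3, 0, -16/3, -8]
R3 ← R3 − (1/3)·R1: [0, 0, -5/3, 0, 10/3, 5]
R3 ← R3 + (5/8)·R2: [0, 0, 0, 0, 0, 0]
2 nonzero rows, so the 3 vectors span a space of dimension 2.
Since 2 < 3, the vectors are linearly dependent.

no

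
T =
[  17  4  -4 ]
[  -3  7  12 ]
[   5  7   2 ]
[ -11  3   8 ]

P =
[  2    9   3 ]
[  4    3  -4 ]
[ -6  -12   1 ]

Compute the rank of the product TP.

First compute TP:
[[ 74, 213,  31],
 [-50, -150, -25],
 [ 26,  42, -11],
 [-58, -186, -37]]
Now row reduce the product.
R2 ← R2 + (25/37)·R1: [0, -225/37, -150/37]
R3 ← R3 − (13/37)·R1: [0, -1215/37, -810/37]
R4 ← R4 + (29/37)·R1: [0, -705/37, -470/37]
R3 ← R3 − (27/5)·R2: [0, 0, 0]
R4 ← R4 − (47/15)·R2: [0, 0, 0]
2 nonzero rows, so rank(TP) = 2.

2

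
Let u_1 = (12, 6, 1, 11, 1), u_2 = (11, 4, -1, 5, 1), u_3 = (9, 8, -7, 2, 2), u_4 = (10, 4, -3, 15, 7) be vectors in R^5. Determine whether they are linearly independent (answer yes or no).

Form the matrix with these vectors as rows and row reduce.
R2 ← R2 − (11/12)·R1: [0, -3/2, -23/12, -61/12, 1/12]
R3 ← R3 − (3/4)·R1: [0, 7/2, -31/4, -25/4, 5/4]
R4 ← R4 − (5/6)·R1: [0, -1, -23/6, 35/6, 37/6]
R3 ← R3 + (7/3)·R2: [0, 0, -110/9, -163/9, 13/9]
R4 ← R4 − (2/3)·R2: [0, 0, -23/9, 83/9, 55/9]
R4 ← R4 − (23/110)·R3: [0, 0, 0, 1431/110, 639/110]
4 nonzero rows, so the 4 vectors span a space of dimension 4.
Since 4 = 4, the vectors are linearly independent.

yes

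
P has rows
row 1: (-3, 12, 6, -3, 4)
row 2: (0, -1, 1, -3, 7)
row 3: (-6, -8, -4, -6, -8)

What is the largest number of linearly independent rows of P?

3

Row reduce to echelon form.
R3 ← R3 − (2)·R1: [0, -32, -16, 0, -16]
R3 ← R3 − (32)·R2: [0, 0, -48, 96, -240]
Echelon form has 3 nonzero rows, so rank(P) = 3.
The rank gives the maximum number of linearly independent rows: 3.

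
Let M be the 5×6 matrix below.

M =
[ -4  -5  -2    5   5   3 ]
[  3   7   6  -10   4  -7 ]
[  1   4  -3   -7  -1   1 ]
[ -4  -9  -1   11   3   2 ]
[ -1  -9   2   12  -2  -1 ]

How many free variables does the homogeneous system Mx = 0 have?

1

Row reduce to echelon form.
R2 ← R2 + (3/4)·R1: [0, 13/4, 9/2, -25/4, 31/4, -19/4]
R3 ← R3 + (1/4)·R1: [0, 11/4, -7/2, -23/4, 1/4, 7/4]
R4 ← R4 − R1: [0, -4, 1, 6, -2, -1]
R5 ← R5 − (1/4)·R1: [0, -31/4, 5/2, 43/4, -13/4, -7/4]
R3 ← R3 − (11/13)·R2: [0, 0, -95/13, -6/13, -82/13, 75/13]
R4 ← R4 + (16/13)·R2: [0, 0, 85/13, -22/13, 98/13, -89/13]
R5 ← R5 + (31/13)·R2: [0, 0, 172/13, -54/13, 198/13, -170/13]
R4 ← R4 + (17/19)·R3: [0, 0, 0, -40/19, 36/19, -32/19]
R5 ← R5 + (172/95)·R3: [0, 0, 0, -474/95, 362/95, -50/19]
R5 ← R5 − (237/100)·R4: [0, 0, 0, 0, -17/25, 34/25]
5 nonzero rows, so rank(M) = 5.
M has 6 columns; by rank–nullity, nullity = 6 − 5 = 1.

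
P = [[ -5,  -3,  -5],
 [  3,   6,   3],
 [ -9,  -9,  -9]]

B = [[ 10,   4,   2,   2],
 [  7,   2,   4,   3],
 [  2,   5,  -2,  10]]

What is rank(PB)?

First compute PB:
[[-81, -51, -12, -69],
 [ 78,  39,  24,  54],
 [-171, -99, -36, -135]]
Now row reduce the product.
R2 ← R2 + (26/27)·R1: [0, -91/9, 112/9, -112/9]
R3 ← R3 − (19/9)·R1: [0, 26/3, -32/3, 32/3]
R3 ← R3 + (6/7)·R2: [0, 0, 0, 0]
2 nonzero rows, so rank(PB) = 2.

2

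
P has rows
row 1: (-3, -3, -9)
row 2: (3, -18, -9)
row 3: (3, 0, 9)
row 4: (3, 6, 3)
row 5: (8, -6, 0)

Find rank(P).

3

Row reduce to echelon form.
R2 ← R2 + R1: [0, -21, -18]
R3 ← R3 + R1: [0, -3, 0]
R4 ← R4 + R1: [0, 3, -6]
R5 ← R5 + (8/3)·R1: [0, -14, -24]
R3 ← R3 − (1/7)·R2: [0, 0, 18/7]
R4 ← R4 + (1/7)·R2: [0, 0, -60/7]
R5 ← R5 − (2/3)·R2: [0, 0, -12]
R4 ← R4 + (10/3)·R3: [0, 0, 0]
R5 ← R5 + (14/3)·R3: [0, 0, 0]
Echelon form has 3 nonzero rows, so rank(P) = 3.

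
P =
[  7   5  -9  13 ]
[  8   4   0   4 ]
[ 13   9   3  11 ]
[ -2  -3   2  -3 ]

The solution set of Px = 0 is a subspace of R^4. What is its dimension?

Row reduce to echelon form.
R2 ← R2 − (8/7)·R1: [0, -12/7, 72/7, -76/7]
R3 ← R3 − (13/7)·R1: [0, -2/7, 138/7, -92/7]
R4 ← R4 + (2/7)·R1: [0, -11/7, -4/7, 5/7]
R3 ← R3 − (1/6)·R2: [0, 0, 18, -34/3]
R4 ← R4 − (11/12)·R2: [0, 0, -10, 32/3]
R4 ← R4 + (5/9)·R3: [0, 0, 0, 118/27]
4 nonzero rows, so rank(P) = 4.
P has 4 columns; by rank–nullity, nullity = 4 − 4 = 0.

0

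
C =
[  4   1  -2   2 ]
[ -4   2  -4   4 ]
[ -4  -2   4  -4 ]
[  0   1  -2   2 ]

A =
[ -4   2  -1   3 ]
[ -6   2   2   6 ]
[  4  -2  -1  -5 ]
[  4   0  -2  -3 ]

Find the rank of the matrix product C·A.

2

First compute CA:
[[-22,  14,  -4,  22],
 [  4,   4,   4,   8],
 [ 28, -20,   4, -32],
 [ -6,   6,   0,  10]]
Now row reduce the product.
R2 ← R2 + (2/11)·R1: [0, 72/11, 36/11, 12]
R3 ← R3 + (14/11)·R1: [0, -24/11, -12/11, -4]
R4 ← R4 − (3/11)·R1: [0, 24/11, 12/11, 4]
R3 ← R3 + (1/3)·R2: [0, 0, 0, 0]
R4 ← R4 − (1/3)·R2: [0, 0, 0, 0]
2 nonzero rows, so rank(CA) = 2.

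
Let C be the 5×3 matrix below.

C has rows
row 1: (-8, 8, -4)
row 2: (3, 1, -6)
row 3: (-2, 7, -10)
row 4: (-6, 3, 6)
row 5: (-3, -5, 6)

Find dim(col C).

3

Row reduce to echelon form.
R2 ← R2 + (3/8)·R1: [0, 4, -15/2]
R3 ← R3 − (1/4)·R1: [0, 5, -9]
R4 ← R4 − (3/4)·R1: [0, -3, 9]
R5 ← R5 − (3/8)·R1: [0, -8, 15/2]
R3 ← R3 − (5/4)·R2: [0, 0, 3/8]
R4 ← R4 + (3/4)·R2: [0, 0, 27/8]
R5 ← R5 + (2)·R2: [0, 0, -15/2]
R4 ← R4 − (9)·R3: [0, 0, 0]
R5 ← R5 + (20)·R3: [0, 0, 0]
Echelon form has 3 nonzero rows, so rank(C) = 3.
The column space has dimension equal to the rank: 3.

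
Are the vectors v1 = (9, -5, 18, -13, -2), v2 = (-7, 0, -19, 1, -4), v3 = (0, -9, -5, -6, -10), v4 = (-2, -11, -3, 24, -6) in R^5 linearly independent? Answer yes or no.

yes

Form the matrix with these vectors as rows and row reduce.
R2 ← R2 + (7/9)·R1: [0, -35/9, -5, -82/9, -50/9]
R4 ← R4 + (2/9)·R1: [0, -109/9, 1, 190/9, -58/9]
R3 ← R3 − (81/35)·R2: [0, 0, 46/7, 528/35, 20/7]
R4 ← R4 − (109/35)·R2: [0, 0, 116/7, 1732/35, 76/7]
R4 ← R4 − (58/23)·R3: [0, 0, 0, 1316/115, 84/23]
4 nonzero rows, so the 4 vectors span a space of dimension 4.
Since 4 = 4, the vectors are linearly independent.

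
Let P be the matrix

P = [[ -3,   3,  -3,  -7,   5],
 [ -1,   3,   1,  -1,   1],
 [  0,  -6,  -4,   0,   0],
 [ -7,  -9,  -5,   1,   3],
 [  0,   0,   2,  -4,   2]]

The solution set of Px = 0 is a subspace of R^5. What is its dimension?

1

Row reduce to echelon form.
R2 ← R2 − (1/3)·R1: [0, 2, 2, 4/3, -2/3]
R4 ← R4 − (7/3)·R1: [0, -16, 2, 52/3, -26/3]
R3 ← R3 + (3)·R2: [0, 0, 2, 4, -2]
R4 ← R4 + (8)·R2: [0, 0, 18, 28, -14]
R4 ← R4 − (9)·R3: [0, 0, 0, -8, 4]
R5 ← R5 − R3: [0, 0, 0, -8, 4]
R5 ← R5 − R4: [0, 0, 0, 0, 0]
4 nonzero rows, so rank(P) = 4.
P has 5 columns; by rank–nullity, nullity = 5 − 4 = 1.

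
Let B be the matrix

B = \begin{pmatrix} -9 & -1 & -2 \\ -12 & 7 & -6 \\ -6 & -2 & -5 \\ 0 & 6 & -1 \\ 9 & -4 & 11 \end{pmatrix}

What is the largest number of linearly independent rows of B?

Row reduce to echelon form.
R2 ← R2 − (4/3)·R1: [0, 25/3, -10/3]
R3 ← R3 − (2/3)·R1: [0, -4/3, -11/3]
R5 ← R5 + R1: [0, -5, 9]
R3 ← R3 + (4/25)·R2: [0, 0, -21/5]
R4 ← R4 − (18/25)·R2: [0, 0, 7/5]
R5 ← R5 + (3/5)·R2: [0, 0, 7]
R4 ← R4 + (1/3)·R3: [0, 0, 0]
R5 ← R5 + (5/3)·R3: [0, 0, 0]
Echelon form has 3 nonzero rows, so rank(B) = 3.
The rank gives the maximum number of linearly independent rows: 3.

3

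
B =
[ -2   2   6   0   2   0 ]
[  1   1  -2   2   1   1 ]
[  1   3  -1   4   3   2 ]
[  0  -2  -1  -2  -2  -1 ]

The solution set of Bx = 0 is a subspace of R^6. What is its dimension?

4

Row reduce to echelon form.
R2 ← R2 + (1/2)·R1: [0, 2, 1, 2, 2, 1]
R3 ← R3 + (1/2)·R1: [0, 4, 2, 4, 4, 2]
R3 ← R3 − (2)·R2: [0, 0, 0, 0, 0, 0]
R4 ← R4 + R2: [0, 0, 0, 0, 0, 0]
2 nonzero rows, so rank(B) = 2.
B has 6 columns; by rank–nullity, nullity = 6 − 2 = 4.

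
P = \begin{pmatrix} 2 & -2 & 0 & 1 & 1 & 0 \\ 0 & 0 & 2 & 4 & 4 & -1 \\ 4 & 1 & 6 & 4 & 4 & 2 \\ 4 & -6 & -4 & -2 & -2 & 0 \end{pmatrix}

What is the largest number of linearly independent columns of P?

Row reduce to echelon form.
R3 ← R3 − (2)·R1: [0, 5, 6, 2, 2, 2]
R4 ← R4 − (2)·R1: [0, -2, -4, -4, -4, 0]
Swap R2 ↔ R3
R4 ← R4 + (2/5)·R2: [0, 0, -8/5, -16/5, -16/5, 4/5]
R4 ← R4 + (4/5)·R3: [0, 0, 0, 0, 0, 0]
Echelon form has 3 nonzero rows, so rank(P) = 3.
The rank gives the maximum number of linearly independent columns: 3.

3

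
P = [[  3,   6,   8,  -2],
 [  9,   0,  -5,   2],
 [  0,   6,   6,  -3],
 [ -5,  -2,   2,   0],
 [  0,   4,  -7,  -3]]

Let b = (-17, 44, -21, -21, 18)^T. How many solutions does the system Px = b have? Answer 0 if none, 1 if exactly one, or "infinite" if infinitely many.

Row reduce the augmented matrix [P | b].
R2 ← R2 − (3)·R1: [0, -18, -29, 8, 95]
R4 ← R4 + (5/3)·R1: [0, 8, 46/3, -10/3, -148/3]
R3 ← R3 + (1/3)·R2: [0, 0, -11/3, -1/3, 32/3]
R4 ← R4 + (4/9)·R2: [0, 0, 22/9, 2/9, -64/9]
R5 ← R5 + (2/9)·R2: [0, 0, -121/9, -11/9, 352/9]
R4 ← R4 + (2/3)·R3: [0, 0, 0, 0, 0]
R5 ← R5 − (11/3)·R3: [0, 0, 0, 0, 0]
The echelon form has 3 nonzero rows, and every pivot lies in the first 4 columns, so rank(P) = rank([P|b]) = 3.
The system is consistent.
rank = 3 < 4 unknowns, so there are infinitely many solutions.

infinite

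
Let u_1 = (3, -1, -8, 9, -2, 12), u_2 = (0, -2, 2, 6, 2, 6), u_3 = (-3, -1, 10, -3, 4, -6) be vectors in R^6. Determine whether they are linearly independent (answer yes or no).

no

Form the matrix with these vectors as rows and row reduce.
R3 ← R3 + R1: [0, -2, 2, 6, 2, 6]
R3 ← R3 − R2: [0, 0, 0, 0, 0, 0]
2 nonzero rows, so the 3 vectors span a space of dimension 2.
Since 2 < 3, the vectors are linearly dependent.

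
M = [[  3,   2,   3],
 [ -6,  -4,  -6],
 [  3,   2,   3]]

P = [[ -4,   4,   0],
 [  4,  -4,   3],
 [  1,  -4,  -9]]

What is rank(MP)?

First compute MP:
[[ -1,  -8, -21],
 [  2,  16,  42],
 [ -1,  -8, -21]]
Now row reduce the product.
R2 ← R2 + (2)·R1: [0, 0, 0]
R3 ← R3 − R1: [0, 0, 0]
1 nonzero row, so rank(MP) = 1.

1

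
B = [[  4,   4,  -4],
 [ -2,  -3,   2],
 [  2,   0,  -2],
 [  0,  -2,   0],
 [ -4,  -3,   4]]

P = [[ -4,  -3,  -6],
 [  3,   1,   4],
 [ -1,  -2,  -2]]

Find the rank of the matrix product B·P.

1

First compute BP:
[[  0,   0,   0],
 [ -3,  -1,  -4],
 [ -6,  -2,  -8],
 [ -6,  -2,  -8],
 [  3,   1,   4]]
Now row reduce the product.
Swap R1 ↔ R2
R3 ← R3 − (2)·R1: [0, 0, 0]
R4 ← R4 − (2)·R1: [0, 0, 0]
R5 ← R5 + R1: [0, 0, 0]
1 nonzero row, so rank(BP) = 1.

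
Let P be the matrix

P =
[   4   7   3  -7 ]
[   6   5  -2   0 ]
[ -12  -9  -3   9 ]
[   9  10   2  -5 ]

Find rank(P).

Row reduce to echelon form.
R2 ← R2 − (3/2)·R1: [0, -11/2, -13/2, 21/2]
R3 ← R3 + (3)·R1: [0, 12, 6, -12]
R4 ← R4 − (9/4)·R1: [0, -23/4, -19/4, 43/4]
R3 ← R3 + (24/11)·R2: [0, 0, -90/11, 120/11]
R4 ← R4 − (23/22)·R2: [0, 0, 45/22, -5/22]
R4 ← R4 + (1/4)·R3: [0, 0, 0, 5/2]
Echelon form has 4 nonzero rows, so rank(P) = 4.

4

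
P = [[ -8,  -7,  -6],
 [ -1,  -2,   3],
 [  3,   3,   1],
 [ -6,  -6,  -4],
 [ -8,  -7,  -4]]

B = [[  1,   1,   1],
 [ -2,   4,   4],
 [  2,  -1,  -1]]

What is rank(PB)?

2

First compute PB:
[[ -6, -30, -30],
 [  9, -12, -12],
 [ -1,  14,  14],
 [ -2, -26, -26],
 [ -2, -32, -32]]
Now row reduce the product.
R2 ← R2 + (3/2)·R1: [0, -57, -57]
R3 ← R3 − (1/6)·R1: [0, 19, 19]
R4 ← R4 − (1/3)·R1: [0, -16, -16]
R5 ← R5 − (1/3)·R1: [0, -22, -22]
R3 ← R3 + (1/3)·R2: [0, 0, 0]
R4 ← R4 − (16/57)·R2: [0, 0, 0]
R5 ← R5 − (22/57)·R2: [0, 0, 0]
2 nonzero rows, so rank(PB) = 2.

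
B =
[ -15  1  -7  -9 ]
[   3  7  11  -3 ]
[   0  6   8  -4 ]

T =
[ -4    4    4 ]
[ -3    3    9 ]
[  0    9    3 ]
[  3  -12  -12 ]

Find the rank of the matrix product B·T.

First compute BT:
[[ 30, -12,  36],
 [-42, 168, 144],
 [-30, 138, 126]]
Now row reduce the product.
R2 ← R2 + (7/5)·R1: [0, 756/5, 972/5]
R3 ← R3 + R1: [0, 126, 162]
R3 ← R3 − (5/6)·R2: [0, 0, 0]
2 nonzero rows, so rank(BT) = 2.

2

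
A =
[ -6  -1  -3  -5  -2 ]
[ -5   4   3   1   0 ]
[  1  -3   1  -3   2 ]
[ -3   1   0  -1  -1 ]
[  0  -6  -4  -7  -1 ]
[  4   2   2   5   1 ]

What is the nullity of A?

Row reduce to echelon form.
R2 ← R2 − (5/6)·R1: [0, 29/6, 11/2, 31/6, 5/3]
R3 ← R3 + (1/6)·R1: [0, -19/6, 1/2, -23/6, 5/3]
R4 ← R4 − (1/2)·R1: [0, 3/2, 3/2, 3/2, 0]
R6 ← R6 + (2/3)·R1: [0, 4/3, 0, 5/3, -1/3]
R3 ← R3 + (19/29)·R2: [0, 0, 119/29, -13/29, 80/29]
R4 ← R4 − (9/29)·R2: [0, 0, -6/29, -3/29, -15/29]
R5 ← R5 + (36/29)·R2: [0, 0, 82/29, -17/29, 31/29]
R6 ← R6 − (8/29)·R2: [0, 0, -44/29, 7/29, -23/29]
R4 ← R4 + (6/119)·R3: [0, 0, 0, -15/119, -45/119]
R5 ← R5 − (82/119)·R3: [0, 0, 0, -33/119, -99/119]
R6 ← R6 + (44/119)·R3: [0, 0, 0, 9/119, 27/119]
R5 ← R5 − (11/5)·R4: [0, 0, 0, 0, 0]
R6 ← R6 + (3/5)·R4: [0, 0, 0, 0, 0]
4 nonzero rows, so rank(A) = 4.
A has 5 columns; by rank–nullity, nullity = 5 − 4 = 1.

1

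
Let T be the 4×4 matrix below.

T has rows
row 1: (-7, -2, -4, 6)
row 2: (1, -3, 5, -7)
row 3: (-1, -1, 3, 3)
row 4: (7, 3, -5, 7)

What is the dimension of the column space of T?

4

Row reduce to echelon form.
R2 ← R2 + (1/7)·R1: [0, -23/7, 31/7, -43/7]
R3 ← R3 − (1/7)·R1: [0, -5/7, 25/7, 15/7]
R4 ← R4 + R1: [0, 1, -9, 13]
R3 ← R3 − (5/23)·R2: [0, 0, 60/23, 80/23]
R4 ← R4 + (7/23)·R2: [0, 0, -176/23, 256/23]
R4 ← R4 + (44/15)·R3: [0, 0, 0, 64/3]
Echelon form has 4 nonzero rows, so rank(T) = 4.
The column space has dimension equal to the rank: 4.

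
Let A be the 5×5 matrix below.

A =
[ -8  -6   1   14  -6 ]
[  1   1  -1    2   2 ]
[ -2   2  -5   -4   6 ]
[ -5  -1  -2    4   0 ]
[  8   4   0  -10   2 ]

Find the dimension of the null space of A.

0

Row reduce to echelon form.
R2 ← R2 + (1/8)·R1: [0, 1/4, -7/8, 15/4, 5/4]
R3 ← R3 − (1/4)·R1: [0, 7/2, -21/4, -15/2, 15/2]
R4 ← R4 − (5/8)·R1: [0, 11/4, -21/8, -19/4, 15/4]
R5 ← R5 + R1: [0, -2, 1, 4, -4]
R3 ← R3 − (14)·R2: [0, 0, 7, -60, -10]
R4 ← R4 − (11)·R2: [0, 0, 7, -46, -10]
R5 ← R5 + (8)·R2: [0, 0, -6, 34, 6]
R4 ← R4 − R3: [0, 0, 0, 14, 0]
R5 ← R5 + (6/7)·R3: [0, 0, 0, -122/7, -18/7]
R5 ← R5 + (61/49)·R4: [0, 0, 0, 0, -18/7]
5 nonzero rows, so rank(A) = 5.
A has 5 columns; by rank–nullity, nullity = 5 − 5 = 0.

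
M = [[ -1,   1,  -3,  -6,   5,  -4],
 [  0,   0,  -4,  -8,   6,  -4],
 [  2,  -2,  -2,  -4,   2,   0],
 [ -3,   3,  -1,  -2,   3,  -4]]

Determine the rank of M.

Row reduce to echelon form.
R3 ← R3 + (2)·R1: [0, 0, -8, -16, 12, -8]
R4 ← R4 − (3)·R1: [0, 0, 8, 16, -12, 8]
R3 ← R3 − (2)·R2: [0, 0, 0, 0, 0, 0]
R4 ← R4 + (2)·R2: [0, 0, 0, 0, 0, 0]
Echelon form has 2 nonzero rows, so rank(M) = 2.

2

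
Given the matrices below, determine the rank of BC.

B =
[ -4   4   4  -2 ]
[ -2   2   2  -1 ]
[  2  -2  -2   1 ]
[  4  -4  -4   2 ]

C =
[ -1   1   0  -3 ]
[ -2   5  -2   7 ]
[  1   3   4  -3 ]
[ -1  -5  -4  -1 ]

1

First compute BC:
[[  2,  38,  16,  30],
 [  1,  19,   8,  15],
 [ -1, -19,  -8, -15],
 [ -2, -38, -16, -30]]
Now row reduce the product.
R2 ← R2 − (1/2)·R1: [0, 0, 0, 0]
R3 ← R3 + (1/2)·R1: [0, 0, 0, 0]
R4 ← R4 + R1: [0, 0, 0, 0]
1 nonzero row, so rank(BC) = 1.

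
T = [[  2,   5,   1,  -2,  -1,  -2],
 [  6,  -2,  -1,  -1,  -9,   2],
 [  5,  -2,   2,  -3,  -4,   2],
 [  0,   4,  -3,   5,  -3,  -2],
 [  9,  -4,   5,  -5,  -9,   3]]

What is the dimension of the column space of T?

Row reduce to echelon form.
R2 ← R2 − (3)·R1: [0, -17, -4, 5, -6, 8]
R3 ← R3 − (5/2)·R1: [0, -29/2, -1/2, 2, -3/2, 7]
R5 ← R5 − (9/2)·R1: [0, -53/2, 1/2, 4, -9/2, 12]
R3 ← R3 − (29/34)·R2: [0, 0, 99/34, -77/34, 123/34, 3/17]
R4 ← R4 + (4/17)·R2: [0, 0, -67/17, 105/17, -75/17, -2/17]
R5 ← R5 − (53/34)·R2: [0, 0, 229/34, -129/34, 165/34, -8/17]
R4 ← R4 + (134/99)·R3: [0, 0, 0, 28/9, 16/33, 4/33]
R5 ← R5 − (229/99)·R3: [0, 0, 0, 13/9, -116/33, -29/33]
R5 ← R5 − (13/28)·R4: [0, 0, 0, 0, -288/77, -72/77]
Echelon form has 5 nonzero rows, so rank(T) = 5.
The column space has dimension equal to the rank: 5.

5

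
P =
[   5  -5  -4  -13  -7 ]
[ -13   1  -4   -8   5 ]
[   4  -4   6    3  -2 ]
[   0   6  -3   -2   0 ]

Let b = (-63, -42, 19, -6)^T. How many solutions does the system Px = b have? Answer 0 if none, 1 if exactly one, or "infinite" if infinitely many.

infinite

Row reduce the augmented matrix [P | b].
R2 ← R2 + (13/5)·R1: [0, -12, -72/5, -209/5, -66/5, -1029/5]
R3 ← R3 − (4/5)·R1: [0, 0, 46/5, 67/5, 18/5, 347/5]
R4 ← R4 + (1/2)·R2: [0, 0, -51/5, -229/10, -33/5, -1089/10]
R4 ← R4 + (51/46)·R3: [0, 0, 0, -185/23, -60/23, -735/23]
The echelon form has 4 nonzero rows, and every pivot lies in the first 5 columns, so rank(P) = rank([P|b]) = 4.
The system is consistent.
rank = 4 < 5 unknowns, so there are infinitely many solutions.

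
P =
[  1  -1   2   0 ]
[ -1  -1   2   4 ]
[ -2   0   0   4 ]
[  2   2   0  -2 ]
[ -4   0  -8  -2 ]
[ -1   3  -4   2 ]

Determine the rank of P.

Row reduce to echelon form.
R2 ← R2 + R1: [0, -2, 4, 4]
R3 ← R3 + (2)·R1: [0, -2, 4, 4]
R4 ← R4 − (2)·R1: [0, 4, -4, -2]
R5 ← R5 + (4)·R1: [0, -4, 0, -2]
R6 ← R6 + R1: [0, 2, -2, 2]
R3 ← R3 − R2: [0, 0, 0, 0]
R4 ← R4 + (2)·R2: [0, 0, 4, 6]
R5 ← R5 − (2)·R2: [0, 0, -8, -10]
R6 ← R6 + R2: [0, 0, 2, 6]
Swap R3 ↔ R4
R5 ← R5 + (2)·R3: [0, 0, 0, 2]
R6 ← R6 − (1/2)·R3: [0, 0, 0, 3]
Swap R4 ↔ R5
R6 ← R6 − (3/2)·R4: [0, 0, 0, 0]
Echelon form has 4 nonzero rows, so rank(P) = 4.

4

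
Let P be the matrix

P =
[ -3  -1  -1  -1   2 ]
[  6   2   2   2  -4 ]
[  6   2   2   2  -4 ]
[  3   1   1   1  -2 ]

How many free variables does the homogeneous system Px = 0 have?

Row reduce to echelon form.
R2 ← R2 + (2)·R1: [0, 0, 0, 0, 0]
R3 ← R3 + (2)·R1: [0, 0, 0, 0, 0]
R4 ← R4 + R1: [0, 0, 0, 0, 0]
1 nonzero row, so rank(P) = 1.
P has 5 columns; by rank–nullity, nullity = 5 − 1 = 4.

4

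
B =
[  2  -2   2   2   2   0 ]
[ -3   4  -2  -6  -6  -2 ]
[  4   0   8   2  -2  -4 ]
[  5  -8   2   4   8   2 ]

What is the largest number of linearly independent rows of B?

Row reduce to echelon form.
R2 ← R2 + (3/2)·R1: [0, 1, 1, -3, -3, -2]
R3 ← R3 − (2)·R1: [0, 4, 4, -2, -6, -4]
R4 ← R4 − (5/2)·R1: [0, -3, -3, -1, 3, 2]
R3 ← R3 − (4)·R2: [0, 0, 0, 10, 6, 4]
R4 ← R4 + (3)·R2: [0, 0, 0, -10, -6, -4]
R4 ← R4 + R3: [0, 0, 0, 0, 0, 0]
Echelon form has 3 nonzero rows, so rank(B) = 3.
The rank gives the maximum number of linearly independent rows: 3.

3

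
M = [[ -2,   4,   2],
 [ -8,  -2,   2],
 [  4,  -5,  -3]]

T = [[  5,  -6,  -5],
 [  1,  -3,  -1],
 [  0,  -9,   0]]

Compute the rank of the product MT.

First compute MT:
[[ -6, -18,   6],
 [-42,  36,  42],
 [ 15,  18, -15]]
Now row reduce the product.
R2 ← R2 − (7)·R1: [0, 162, 0]
R3 ← R3 + (5/2)·R1: [0, -27, 0]
R3 ← R3 + (1/6)·R2: [0, 0, 0]
2 nonzero rows, so rank(MT) = 2.

2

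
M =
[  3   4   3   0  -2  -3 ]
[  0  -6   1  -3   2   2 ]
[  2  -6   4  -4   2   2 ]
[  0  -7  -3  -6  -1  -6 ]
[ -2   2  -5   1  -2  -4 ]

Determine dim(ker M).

Row reduce to echelon form.
R3 ← R3 − (2/3)·R1: [0, -26/3, 2, -4, 10/3, 4]
R5 ← R5 + (2/3)·R1: [0, 14/3, -3, 1, -10/3, -6]
R3 ← R3 − (13/9)·R2: [0, 0, 5/9, 1/3, 4/9, 10/9]
R4 ← R4 − (7/6)·R2: [0, 0, -25/6, -5/2, -10/3, -25/3]
R5 ← R5 + (7/9)·R2: [0, 0, -20/9, -4/3, -16/9, -40/9]
R4 ← R4 + (15/2)·R3: [0, 0, 0, 0, 0, 0]
R5 ← R5 + (4)·R3: [0, 0, 0, 0, 0, 0]
3 nonzero rows, so rank(M) = 3.
M has 6 columns; by rank–nullity, nullity = 6 − 3 = 3.

3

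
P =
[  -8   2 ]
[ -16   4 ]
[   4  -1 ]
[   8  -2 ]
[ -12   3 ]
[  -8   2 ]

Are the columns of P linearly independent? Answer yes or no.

no

Row reduce P to echelon form.
R2 ← R2 − (2)·R1: [0, 0]
R3 ← R3 + (1/2)·R1: [0, 0]
R4 ← R4 + R1: [0, 0]
R5 ← R5 − (3/2)·R1: [0, 0]
R6 ← R6 − R1: [0, 0]
1 pivot among 2 columns.
Only 1 < 2 pivot columns, so the columns are linearly dependent.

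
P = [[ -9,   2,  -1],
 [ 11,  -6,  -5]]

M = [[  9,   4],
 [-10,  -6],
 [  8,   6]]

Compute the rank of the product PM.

2

First compute PM:
[[-109, -54],
 [119,  50]]
Now row reduce the product.
R2 ← R2 + (119/109)·R1: [0, -976/109]
2 nonzero rows, so rank(PM) = 2.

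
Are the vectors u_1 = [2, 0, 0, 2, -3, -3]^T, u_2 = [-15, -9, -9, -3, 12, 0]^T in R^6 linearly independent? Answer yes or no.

Form the matrix with these vectors as rows and row reduce.
R2 ← R2 + (15/2)·R1: [0, -9, -9, 12, -21/2, -45/2]
2 nonzero rows, so the 2 vectors span a space of dimension 2.
Since 2 = 2, the vectors are linearly independent.

yes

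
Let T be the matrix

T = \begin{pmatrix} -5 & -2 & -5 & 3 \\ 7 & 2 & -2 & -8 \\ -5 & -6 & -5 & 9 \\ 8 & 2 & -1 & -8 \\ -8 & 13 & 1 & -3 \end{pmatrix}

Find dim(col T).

Row reduce to echelon form.
R2 ← R2 + (7/5)·R1: [0, -4/5, -9, -19/5]
R3 ← R3 − R1: [0, -4, 0, 6]
R4 ← R4 + (8/5)·R1: [0, -6/5, -9, -16/5]
R5 ← R5 − (8/5)·R1: [0, 81/5, 9, -39/5]
R3 ← R3 − (5)·R2: [0, 0, 45, 25]
R4 ← R4 − (3/2)·R2: [0, 0, 9/2, 5/2]
R5 ← R5 + (81/4)·R2: [0, 0, -693/4, -339/4]
R4 ← R4 − (1/10)·R3: [0, 0, 0, 0]
R5 ← R5 + (77/20)·R3: [0, 0, 0, 23/2]
Swap R4 ↔ R5
Echelon form has 4 nonzero rows, so rank(T) = 4.
The column space has dimension equal to the rank: 4.

4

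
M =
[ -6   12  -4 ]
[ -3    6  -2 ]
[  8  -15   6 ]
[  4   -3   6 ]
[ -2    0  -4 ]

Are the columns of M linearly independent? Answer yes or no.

Row reduce M to echelon form.
R2 ← R2 − (1/2)·R1: [0, 0, 0]
R3 ← R3 + (4/3)·R1: [0, 1, 2/3]
R4 ← R4 + (2/3)·R1: [0, 5, 10/3]
R5 ← R5 − (1/3)·R1: [0, -4, -8/3]
Swap R2 ↔ R3
R4 ← R4 − (5)·R2: [0, 0, 0]
R5 ← R5 + (4)·R2: [0, 0, 0]
2 pivots among 3 columns.
Only 2 < 3 pivot columns, so the columns are linearly dependent.

no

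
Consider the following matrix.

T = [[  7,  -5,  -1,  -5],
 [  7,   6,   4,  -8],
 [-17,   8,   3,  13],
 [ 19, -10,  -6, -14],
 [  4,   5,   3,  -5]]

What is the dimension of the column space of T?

Row reduce to echelon form.
R2 ← R2 − R1: [0, 11, 5, -3]
R3 ← R3 + (17/7)·R1: [0, -29/7, 4/7, 6/7]
R4 ← R4 − (19/7)·R1: [0, 25/7, -23/7, -3/7]
R5 ← R5 − (4/7)·R1: [0, 55/7, 25/7, -15/7]
R3 ← R3 + (29/77)·R2: [0, 0, 27/11, -3/11]
R4 ← R4 − (25/77)·R2: [0, 0, -54/11, 6/11]
R5 ← R5 − (5/7)·R2: [0, 0, 0, 0]
R4 ← R4 + (2)·R3: [0, 0, 0, 0]
Echelon form has 3 nonzero rows, so rank(T) = 3.
The column space has dimension equal to the rank: 3.

3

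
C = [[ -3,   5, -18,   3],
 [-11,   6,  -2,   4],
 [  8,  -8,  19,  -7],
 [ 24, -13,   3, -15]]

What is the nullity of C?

0

Row reduce to echelon form.
R2 ← R2 − (11/3)·R1: [0, -37/3, 64, -7]
R3 ← R3 + (8/3)·R1: [0, 16/3, -29, 1]
R4 ← R4 + (8)·R1: [0, 27, -141, 9]
R3 ← R3 + (16/37)·R2: [0, 0, -49/37, -75/37]
R4 ← R4 + (81/37)·R2: [0, 0, -33/37, -234/37]
R4 ← R4 − (33/49)·R3: [0, 0, 0, -243/49]
4 nonzero rows, so rank(C) = 4.
C has 4 columns; by rank–nullity, nullity = 4 − 4 = 0.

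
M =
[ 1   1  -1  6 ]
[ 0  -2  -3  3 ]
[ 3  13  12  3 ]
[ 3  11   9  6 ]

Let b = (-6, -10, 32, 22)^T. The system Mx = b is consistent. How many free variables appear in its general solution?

Row reduce the augmented matrix [M | b].
R3 ← R3 − (3)·R1: [0, 10, 15, -15, 50]
R4 ← R4 − (3)·R1: [0, 8, 12, -12, 40]
R3 ← R3 + (5)·R2: [0, 0, 0, 0, 0]
R4 ← R4 + (4)·R2: [0, 0, 0, 0, 0]
The echelon form has 2 nonzero rows, and every pivot lies in the first 4 columns, so rank(M) = rank([M|b]) = 2.
The system is consistent.
Free variables = (unknowns) − (rank) = 4 − 2 = 2.

2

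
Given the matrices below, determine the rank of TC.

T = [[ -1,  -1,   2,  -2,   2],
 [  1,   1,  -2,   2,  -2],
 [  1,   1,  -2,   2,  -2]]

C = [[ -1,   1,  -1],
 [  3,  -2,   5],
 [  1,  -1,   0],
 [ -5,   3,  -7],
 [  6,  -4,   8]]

1

First compute TC:
[[ 22, -15,  26],
 [-22,  15, -26],
 [-22,  15, -26]]
Now row reduce the product.
R2 ← R2 + R1: [0, 0, 0]
R3 ← R3 + R1: [0, 0, 0]
1 nonzero row, so rank(TC) = 1.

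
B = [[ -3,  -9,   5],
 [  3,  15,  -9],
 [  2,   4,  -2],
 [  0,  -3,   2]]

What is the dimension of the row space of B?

Row reduce to echelon form.
R2 ← R2 + R1: [0, 6, -4]
R3 ← R3 + (2/3)·R1: [0, -2, 4/3]
R3 ← R3 + (1/3)·R2: [0, 0, 0]
R4 ← R4 + (1/2)·R2: [0, 0, 0]
Echelon form has 2 nonzero rows, so rank(B) = 2.
The row space has dimension equal to the rank: 2.

2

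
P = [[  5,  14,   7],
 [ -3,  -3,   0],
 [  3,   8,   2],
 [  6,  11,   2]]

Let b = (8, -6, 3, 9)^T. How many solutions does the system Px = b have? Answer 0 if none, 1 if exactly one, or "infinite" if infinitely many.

Row reduce the augmented matrix [P | b].
R2 ← R2 + (3/5)·R1: [0, 27/5, 21/5, -6/5]
R3 ← R3 − (3/5)·R1: [0, -2/5, -11/5, -9/5]
R4 ← R4 − (6/5)·R1: [0, -29/5, -32/5, -3/5]
R3 ← R3 + (2/27)·R2: [0, 0, -17/9, -17/9]
R4 ← R4 + (29/27)·R2: [0, 0, -17/9, -17/9]
R4 ← R4 − R3: [0, 0, 0, 0]
The echelon form has 3 nonzero rows, and every pivot lies in the first 3 columns, so rank(P) = rank([P|b]) = 3.
The system is consistent.
rank = 3 = number of unknowns, so the solution is unique.

1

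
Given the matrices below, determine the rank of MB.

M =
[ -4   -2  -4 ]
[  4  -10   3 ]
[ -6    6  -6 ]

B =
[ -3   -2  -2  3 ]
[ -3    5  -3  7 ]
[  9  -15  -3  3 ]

3

First compute MB:
[[-18,  58,  26, -38],
 [ 45, -103,  13, -49],
 [-54, 132,  12,   6]]
Now row reduce the product.
R2 ← R2 + (5/2)·R1: [0, 42, 78, -144]
R3 ← R3 − (3)·R1: [0, -42, -66, 120]
R3 ← R3 + R2: [0, 0, 12, -24]
3 nonzero rows, so rank(MB) = 3.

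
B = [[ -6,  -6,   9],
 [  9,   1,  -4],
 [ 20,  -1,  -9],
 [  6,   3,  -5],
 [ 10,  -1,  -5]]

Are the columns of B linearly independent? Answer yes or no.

yes

Row reduce B to echelon form.
R2 ← R2 + (3/2)·R1: [0, -8, 19/2]
R3 ← R3 + (10/3)·R1: [0, -21, 21]
R4 ← R4 + R1: [0, -3, 4]
R5 ← R5 + (5/3)·R1: [0, -11, 10]
R3 ← R3 − (21/8)·R2: [0, 0, -63/16]
R4 ← R4 − (3/8)·R2: [0, 0, 7/16]
R5 ← R5 − (11/8)·R2: [0, 0, -49/16]
R4 ← R4 + (1/9)·R3: [0, 0, 0]
R5 ← R5 − (7/9)·R3: [0, 0, 0]
3 pivots among 3 columns.
Every column is a pivot column, so the columns are linearly independent.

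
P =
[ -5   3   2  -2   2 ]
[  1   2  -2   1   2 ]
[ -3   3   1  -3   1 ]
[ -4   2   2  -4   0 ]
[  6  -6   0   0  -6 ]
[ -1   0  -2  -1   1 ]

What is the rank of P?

4

Row reduce to echelon form.
R2 ← R2 + (1/5)·R1: [0, 13/5, -8/5, 3/5, 12/5]
R3 ← R3 − (3/5)·R1: [0, 6/5, -1/5, -9/5, -1/5]
R4 ← R4 − (4/5)·R1: [0, -2/5, 2/5, -12/5, -8/5]
R5 ← R5 + (6/5)·R1: [0, -12/5, 12/5, -12/5, -18/5]
R6 ← R6 − (1/5)·R1: [0, -3/5, -12/5, -3/5, 3/5]
R3 ← R3 − (6/13)·R2: [0, 0, 7/13, -27/13, -17/13]
R4 ← R4 + (2/13)·R2: [0, 0, 2/13, -30/13, -16/13]
R5 ← R5 + (12/13)·R2: [0, 0, 12/13, -24/13, -18/13]
R6 ← R6 + (3/13)·R2: [0, 0, -36/13, -6/13, 15/13]
R4 ← R4 − (2/7)·R3: [0, 0, 0, -12/7, -6/7]
R5 ← R5 − (12/7)·R3: [0, 0, 0, 12/7, 6/7]
R6 ← R6 + (36/7)·R3: [0, 0, 0, -78/7, -39/7]
R5 ← R5 + R4: [0, 0, 0, 0, 0]
R6 ← R6 − (13/2)·R4: [0, 0, 0, 0, 0]
Echelon form has 4 nonzero rows, so rank(P) = 4.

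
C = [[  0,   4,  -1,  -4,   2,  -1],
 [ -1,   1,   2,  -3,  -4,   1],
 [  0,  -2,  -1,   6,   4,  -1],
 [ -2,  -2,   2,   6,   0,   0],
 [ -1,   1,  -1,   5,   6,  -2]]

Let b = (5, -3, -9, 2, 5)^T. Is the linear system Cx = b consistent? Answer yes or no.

Row reduce the augmented matrix [C | b].
Swap R1 ↔ R2
R4 ← R4 − (2)·R1: [0, -4, -2, 12, 8, -2, 8]
R5 ← R5 − R1: [0, 0, -3, 8, 10, -3, 8]
R3 ← R3 + (1/2)·R2: [0, 0, -3/2, 4, 5, -3/2, -13/2]
R4 ← R4 + R2: [0, 0, -3, 8, 10, -3, 13]
R4 ← R4 − (2)·R3: [0, 0, 0, 0, 0, 0, 26]
R5 ← R5 − (2)·R3: [0, 0, 0, 0, 0, 0, 21]
R5 ← R5 − (21/26)·R4: [0, 0, 0, 0, 0, 0, 0]
The echelon form has 4 nonzero rows; the last pivot sits in the augmented column, so rank(C) = 3 but rank([C|b]) = 4.
Since the ranks differ, the system is inconsistent.

no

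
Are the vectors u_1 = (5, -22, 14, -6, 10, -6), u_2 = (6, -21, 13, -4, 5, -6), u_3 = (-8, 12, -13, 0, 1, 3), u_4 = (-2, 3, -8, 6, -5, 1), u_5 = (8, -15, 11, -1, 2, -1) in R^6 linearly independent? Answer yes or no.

Form the matrix with these vectors as rows and row reduce.
R2 ← R2 − (6/5)·R1: [0, 27/5, -19/5, 16/5, -7, 6/5]
R3 ← R3 + (8/5)·R1: [0, -116/5, 47/5, -48/5, 17, -33/5]
R4 ← R4 + (2/5)·R1: [0, -29/5, -12/5, 18/5, -1, -7/5]
R5 ← R5 − (8/5)·R1: [0, 101/5, -57/5, 43/5, -14, 43/5]
R3 ← R3 + (116/27)·R2: [0, 0, -187/27, 112/27, -353/27, -13/9]
R4 ← R4 + (29/27)·R2: [0, 0, -175/27, 190/27, -230/27, -1/9]
R5 ← R5 − (101/27)·R2: [0, 0, 76/27, -91/27, 329/27, 37/9]
R4 ← R4 − (175/187)·R3: [0, 0, 0, 590/187, 695/187, 232/187]
R5 ← R5 + (76/187)·R3: [0, 0, 0, -315/187, 1285/187, 659/187]
R5 ← R5 + (63/118)·R4: [0, 0, 0, 0, 1045/118, 247/59]
5 nonzero rows, so the 5 vectors span a space of dimension 5.
Since 5 = 5, the vectors are linearly independent.

yes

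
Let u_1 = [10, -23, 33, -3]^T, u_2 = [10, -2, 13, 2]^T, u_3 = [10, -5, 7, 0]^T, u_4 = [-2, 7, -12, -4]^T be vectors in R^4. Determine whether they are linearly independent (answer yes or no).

Form the matrix with these vectors as rows and row reduce.
R2 ← R2 − R1: [0, 21, -20, 5]
R3 ← R3 − R1: [0, 18, -26, 3]
R4 ← R4 + (1/5)·R1: [0, 12/5, -27/5, -23/5]
R3 ← R3 − (6/7)·R2: [0, 0, -62/7, -9/7]
R4 ← R4 − (4/35)·R2: [0, 0, -109/35, -181/35]
R4 ← R4 − (109/310)·R3: [0, 0, 0, -1463/310]
4 nonzero rows, so the 4 vectors span a space of dimension 4.
Since 4 = 4, the vectors are linearly independent.

yes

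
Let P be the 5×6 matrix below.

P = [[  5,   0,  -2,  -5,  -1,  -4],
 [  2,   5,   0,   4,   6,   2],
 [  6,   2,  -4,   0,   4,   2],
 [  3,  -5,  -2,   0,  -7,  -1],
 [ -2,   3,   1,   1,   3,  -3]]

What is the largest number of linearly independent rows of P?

5

Row reduce to echelon form.
R2 ← R2 − (2/5)·R1: [0, 5, 4/5, 6, 32/5, 18/5]
R3 ← R3 − (6/5)·R1: [0, 2, -8/5, 6, 26/5, 34/5]
R4 ← R4 − (3/5)·R1: [0, -5, -4/5, 3, -32/5, 7/5]
R5 ← R5 + (2/5)·R1: [0, 3, 1/5, -1, 13/5, -23/5]
R3 ← R3 − (2/5)·R2: [0, 0, -48/25, 18/5, 66/25, 134/25]
R4 ← R4 + R2: [0, 0, 0, 9, 0, 5]
R5 ← R5 − (3/5)·R2: [0, 0, -7/25, -23/5, -31/25, -169/25]
R5 ← R5 − (7/48)·R3: [0, 0, 0, -41/8, -13/8, -181/24]
R5 ← R5 + (41/72)·R4: [0, 0, 0, 0, -13/8, -169/36]
Echelon form has 5 nonzero rows, so rank(P) = 5.
The rank gives the maximum number of linearly independent rows: 5.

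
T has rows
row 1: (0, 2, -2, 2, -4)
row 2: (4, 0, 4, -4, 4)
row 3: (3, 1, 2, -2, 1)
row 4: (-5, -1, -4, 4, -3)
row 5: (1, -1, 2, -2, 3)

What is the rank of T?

2

Row reduce to echelon form.
Swap R1 ↔ R2
R3 ← R3 − (3/4)·R1: [0, 1, -1, 1, -2]
R4 ← R4 + (5/4)·R1: [0, -1, 1, -1, 2]
R5 ← R5 − (1/4)·R1: [0, -1, 1, -1, 2]
R3 ← R3 − (1/2)·R2: [0, 0, 0, 0, 0]
R4 ← R4 + (1/2)·R2: [0, 0, 0, 0, 0]
R5 ← R5 + (1/2)·R2: [0, 0, 0, 0, 0]
Echelon form has 2 nonzero rows, so rank(T) = 2.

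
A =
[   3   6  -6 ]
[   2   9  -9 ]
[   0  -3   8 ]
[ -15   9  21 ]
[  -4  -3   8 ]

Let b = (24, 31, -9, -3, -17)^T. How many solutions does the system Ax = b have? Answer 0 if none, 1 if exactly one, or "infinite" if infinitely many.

1

Row reduce the augmented matrix [A | b].
R2 ← R2 − (2/3)·R1: [0, 5, -5, 15]
R4 ← R4 + (5)·R1: [0, 39, -9, 117]
R5 ← R5 + (4/3)·R1: [0, 5, 0, 15]
R3 ← R3 + (3/5)·R2: [0, 0, 5, 0]
R4 ← R4 − (39/5)·R2: [0, 0, 30, 0]
R5 ← R5 − R2: [0, 0, 5, 0]
R4 ← R4 − (6)·R3: [0, 0, 0, 0]
R5 ← R5 − R3: [0, 0, 0, 0]
The echelon form has 3 nonzero rows, and every pivot lies in the first 3 columns, so rank(A) = rank([A|b]) = 3.
The system is consistent.
rank = 3 = number of unknowns, so the solution is unique.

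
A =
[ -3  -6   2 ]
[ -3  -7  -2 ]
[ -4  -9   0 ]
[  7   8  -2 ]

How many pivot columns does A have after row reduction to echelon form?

Row reduce to echelon form.
R2 ← R2 − R1: [0, -1, -4]
R3 ← R3 − (4/3)·R1: [0, -1, -8/3]
R4 ← R4 + (7/3)·R1: [0, -6, 8/3]
R3 ← R3 − R2: [0, 0, 4/3]
R4 ← R4 − (6)·R2: [0, 0, 80/3]
R4 ← R4 − (20)·R3: [0, 0, 0]
Echelon form has 3 nonzero rows, so rank(A) = 3.
Each nonzero row contributes one pivot column: 3 pivot columns.

3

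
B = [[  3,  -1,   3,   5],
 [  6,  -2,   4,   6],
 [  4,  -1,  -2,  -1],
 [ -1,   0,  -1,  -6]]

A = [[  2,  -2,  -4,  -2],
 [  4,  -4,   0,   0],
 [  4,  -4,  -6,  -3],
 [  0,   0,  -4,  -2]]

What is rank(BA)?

First compute BA:
[[ 14, -14, -50, -25],
 [ 20, -20, -72, -36],
 [ -4,   4,   0,   0],
 [ -6,   6,  34,  17]]
Now row reduce the product.
R2 ← R2 − (10/7)·R1: [0, 0, -4/7, -2/7]
R3 ← R3 + (2/7)·R1: [0, 0, -100/7, -50/7]
R4 ← R4 + (3/7)·R1: [0, 0, 88/7, 44/7]
R3 ← R3 − (25)·R2: [0, 0, 0, 0]
R4 ← R4 + (22)·R2: [0, 0, 0, 0]
2 nonzero rows, so rank(BA) = 2.

2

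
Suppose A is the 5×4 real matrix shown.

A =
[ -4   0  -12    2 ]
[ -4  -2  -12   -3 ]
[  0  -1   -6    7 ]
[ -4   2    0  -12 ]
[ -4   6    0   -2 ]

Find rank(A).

3

Row reduce to echelon form.
R2 ← R2 − R1: [0, -2, 0, -5]
R4 ← R4 − R1: [0, 2, 12, -14]
R5 ← R5 − R1: [0, 6, 12, -4]
R3 ← R3 − (1/2)·R2: [0, 0, -6, 19/2]
R4 ← R4 + R2: [0, 0, 12, -19]
R5 ← R5 + (3)·R2: [0, 0, 12, -19]
R4 ← R4 + (2)·R3: [0, 0, 0, 0]
R5 ← R5 + (2)·R3: [0, 0, 0, 0]
Echelon form has 3 nonzero rows, so rank(A) = 3.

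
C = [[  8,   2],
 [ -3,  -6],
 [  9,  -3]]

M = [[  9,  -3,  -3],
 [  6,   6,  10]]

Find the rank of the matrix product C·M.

First compute CM:
[[ 84, -12,  -4],
 [-63, -27, -51],
 [ 63, -45, -57]]
Now row reduce the product.
R2 ← R2 + (3/4)·R1: [0, -36, -54]
R3 ← R3 − (3/4)·R1: [0, -36, -54]
R3 ← R3 − R2: [0, 0, 0]
2 nonzero rows, so rank(CM) = 2.

2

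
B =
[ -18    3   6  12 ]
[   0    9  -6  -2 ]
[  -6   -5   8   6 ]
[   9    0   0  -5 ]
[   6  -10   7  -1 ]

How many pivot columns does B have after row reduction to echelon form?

3

Row reduce to echelon form.
R3 ← R3 − (1/3)·R1: [0, -6, 6, 2]
R4 ← R4 + (1/2)·R1: [0, 3/2, 3, 1]
R5 ← R5 + (1/3)·R1: [0, -9, 9, 3]
R3 ← R3 + (2/3)·R2: [0, 0, 2, 2/3]
R4 ← R4 − (1/6)·R2: [0, 0, 4, 4/3]
R5 ← R5 + R2: [0, 0, 3, 1]
R4 ← R4 − (2)·R3: [0, 0, 0, 0]
R5 ← R5 − (3/2)·R3: [0, 0, 0, 0]
Echelon form has 3 nonzero rows, so rank(B) = 3.
Each nonzero row contributes one pivot column: 3 pivot columns.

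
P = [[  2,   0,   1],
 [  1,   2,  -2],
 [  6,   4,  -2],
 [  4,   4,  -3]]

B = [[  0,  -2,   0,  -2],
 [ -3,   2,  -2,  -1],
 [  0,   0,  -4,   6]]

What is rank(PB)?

First compute PB:
[[  0,  -4,  -4,   2],
 [ -6,   2,   4, -16],
 [-12,  -4,   0, -28],
 [-12,   0,   4, -30]]
Now row reduce the product.
Swap R1 ↔ R2
R3 ← R3 − (2)·R1: [0, -8, -8, 4]
R4 ← R4 − (2)·R1: [0, -4, -4, 2]
R3 ← R3 − (2)·R2: [0, 0, 0, 0]
R4 ← R4 − R2: [0, 0, 0, 0]
2 nonzero rows, so rank(PB) = 2.

2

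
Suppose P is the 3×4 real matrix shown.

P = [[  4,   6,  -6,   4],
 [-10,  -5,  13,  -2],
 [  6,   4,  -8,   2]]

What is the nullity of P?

Row reduce to echelon form.
R2 ← R2 + (5/2)·R1: [0, 10, -2, 8]
R3 ← R3 − (3/2)·R1: [0, -5, 1, -4]
R3 ← R3 + (1/2)·R2: [0, 0, 0, 0]
2 nonzero rows, so rank(P) = 2.
P has 4 columns; by rank–nullity, nullity = 4 − 2 = 2.

2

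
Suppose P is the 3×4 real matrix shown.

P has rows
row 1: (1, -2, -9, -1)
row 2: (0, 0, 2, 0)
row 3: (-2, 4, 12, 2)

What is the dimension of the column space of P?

Row reduce to echelon form.
R3 ← R3 + (2)·R1: [0, 0, -6, 0]
R3 ← R3 + (3)·R2: [0, 0, 0, 0]
Echelon form has 2 nonzero rows, so rank(P) = 2.
The column space has dimension equal to the rank: 2.

2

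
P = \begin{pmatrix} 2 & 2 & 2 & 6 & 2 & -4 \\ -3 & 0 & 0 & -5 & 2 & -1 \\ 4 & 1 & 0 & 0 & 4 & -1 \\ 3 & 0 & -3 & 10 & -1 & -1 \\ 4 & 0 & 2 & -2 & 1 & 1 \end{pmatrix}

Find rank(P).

Row reduce to echelon form.
R2 ← R2 + (3/2)·R1: [0, 3, 3, 4, 5, -7]
R3 ← R3 − (2)·R1: [0, -3, -4, -12, 0, 7]
R4 ← R4 − (3/2)·R1: [0, -3, -6, 1, -4, 5]
R5 ← R5 − (2)·R1: [0, -4, -2, -14, -3, 9]
R3 ← R3 + R2: [0, 0, -1, -8, 5, 0]
R4 ← R4 + R2: [0, 0, -3, 5, 1, -2]
R5 ← R5 + (4/3)·R2: [0, 0, 2, -26/3, 11/3, -1/3]
R4 ← R4 − (3)·R3: [0, 0, 0, 29, -14, -2]
R5 ← R5 + (2)·R3: [0, 0, 0, -74/3, 41/3, -1/3]
R5 ← R5 + (74/87)·R4: [0, 0, 0, 0, 51/29, -59/29]
Echelon form has 5 nonzero rows, so rank(P) = 5.

5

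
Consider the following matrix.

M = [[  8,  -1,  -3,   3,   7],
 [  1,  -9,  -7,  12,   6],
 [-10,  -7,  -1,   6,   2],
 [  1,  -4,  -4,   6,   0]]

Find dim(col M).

3

Row reduce to echelon form.
R2 ← R2 − (1/8)·R1: [0, -71/8, -53/8, 93/8, 41/8]
R3 ← R3 + (5/4)·R1: [0, -33/4, -19/4, 39/4, 43/4]
R4 ← R4 − (1/8)·R1: [0, -31/8, -29/8, 45/8, -7/8]
R3 ← R3 − (66/71)·R2: [0, 0, 100/71, -75/71, 425/71]
R4 ← R4 − (31/71)·R2: [0, 0, -52/71, 39/71, -221/71]
R4 ← R4 + (13/25)·R3: [0, 0, 0, 0, 0]
Echelon form has 3 nonzero rows, so rank(M) = 3.
The column space has dimension equal to the rank: 3.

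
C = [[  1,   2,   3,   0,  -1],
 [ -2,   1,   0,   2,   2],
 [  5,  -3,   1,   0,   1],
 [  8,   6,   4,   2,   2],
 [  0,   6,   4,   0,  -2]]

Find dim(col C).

Row reduce to echelon form.
R2 ← R2 + (2)·R1: [0, 5, 6, 2, 0]
R3 ← R3 − (5)·R1: [0, -13, -14, 0, 6]
R4 ← R4 − (8)·R1: [0, -10, -20, 2, 10]
R3 ← R3 + (13/5)·R2: [0, 0, 8/5, 26/5, 6]
R4 ← R4 + (2)·R2: [0, 0, -8, 6, 10]
R5 ← R5 − (6/5)·R2: [0, 0, -16/5, -12/5, -2]
R4 ← R4 + (5)·R3: [0, 0, 0, 32, 40]
R5 ← R5 + (2)·R3: [0, 0, 0, 8, 10]
R5 ← R5 − (1/4)·R4: [0, 0, 0, 0, 0]
Echelon form has 4 nonzero rows, so rank(C) = 4.
The column space has dimension equal to the rank: 4.

4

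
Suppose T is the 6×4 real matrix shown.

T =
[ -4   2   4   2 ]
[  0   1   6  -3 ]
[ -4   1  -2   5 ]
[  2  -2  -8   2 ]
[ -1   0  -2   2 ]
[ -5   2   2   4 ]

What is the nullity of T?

2

Row reduce to echelon form.
R3 ← R3 − R1: [0, -1, -6, 3]
R4 ← R4 + (1/2)·R1: [0, -1, -6, 3]
R5 ← R5 − (1/4)·R1: [0, -1/2, -3, 3/2]
R6 ← R6 − (5/4)·R1: [0, -1/2, -3, 3/2]
R3 ← R3 + R2: [0, 0, 0, 0]
R4 ← R4 + R2: [0, 0, 0, 0]
R5 ← R5 + (1/2)·R2: [0, 0, 0, 0]
R6 ← R6 + (1/2)·R2: [0, 0, 0, 0]
2 nonzero rows, so rank(T) = 2.
T has 4 columns; by rank–nullity, nullity = 4 − 2 = 2.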